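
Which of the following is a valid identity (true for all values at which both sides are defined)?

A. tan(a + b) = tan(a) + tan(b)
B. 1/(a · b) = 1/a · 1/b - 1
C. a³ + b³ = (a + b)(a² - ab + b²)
A: fails at (4, 5) — LHS = tan(9) ≈ -0.4523, RHS = tan(5) + tan(4) ≈ -2.223.
B: fails at (1, 4) — LHS = 1/4, RHS = -3/4.
C: holds — e.g. at (1, 1), both sides equal 2.

Answer: C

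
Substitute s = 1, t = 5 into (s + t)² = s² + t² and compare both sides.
LHS = (1 + 5)² = 36
RHS = 1² + 5² = 26

LHS ≠ RHS, so the equation does not hold here.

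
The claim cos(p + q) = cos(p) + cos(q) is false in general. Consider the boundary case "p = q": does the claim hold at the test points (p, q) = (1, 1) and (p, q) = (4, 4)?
No, fails at both test points

At (1, 1): LHS = cos(2) ≈ -0.4161 ≠ RHS = 2·cos(1) ≈ 1.081
At (4, 4): LHS = cos(8) ≈ -0.1455 ≠ RHS = 2·cos(4) ≈ -1.307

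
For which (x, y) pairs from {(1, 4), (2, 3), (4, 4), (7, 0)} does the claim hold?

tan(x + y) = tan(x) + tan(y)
Testing each pair:
(1, 4): LHS = tan(5) ≈ -3.381, RHS = tan(4) + tan(1) ≈ 2.715 → fails
(2, 3): LHS = tan(5) ≈ -3.381, RHS = tan(2) + tan(3) ≈ -2.328 → fails
(4, 4): LHS = tan(8) ≈ -6.8, RHS = 2·tan(4) ≈ 2.316 → fails
(7, 0): LHS = tan(7) ≈ 0.8714, RHS = tan(7) ≈ 0.8714 → holds

1 of 4 pairs satisfies the claim.

Answer: (7, 0)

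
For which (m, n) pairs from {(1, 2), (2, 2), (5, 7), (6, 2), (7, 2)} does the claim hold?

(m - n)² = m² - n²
(2, 2)

Testing each pair:
(1, 2): LHS = 1, RHS = -3 → fails
(2, 2): LHS = 0, RHS = 0 → holds
(5, 7): LHS = 4, RHS = -24 → fails
(6, 2): LHS = 16, RHS = 32 → fails
(7, 2): LHS = 25, RHS = 45 → fails

1 of 5 pairs satisfies the claim.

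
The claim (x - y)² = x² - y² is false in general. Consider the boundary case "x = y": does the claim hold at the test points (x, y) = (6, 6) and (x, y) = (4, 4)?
Yes, holds at both test points

At (6, 6): LHS = 0, RHS = 0 → equal
At (4, 4): LHS = 0, RHS = 0 → equal

So the claim does hold at both of these boundary points, even though it is not an identity.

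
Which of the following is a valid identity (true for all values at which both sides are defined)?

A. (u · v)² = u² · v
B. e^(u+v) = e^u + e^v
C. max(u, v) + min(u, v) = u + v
C

A: fails at (5, 5) — LHS = 625, RHS = 125.
B: fails at (1, 3) — LHS = e^4 ≈ 54.6, RHS = e + e^3 ≈ 22.8.
C: holds — e.g. at (1, 2), both sides equal 3.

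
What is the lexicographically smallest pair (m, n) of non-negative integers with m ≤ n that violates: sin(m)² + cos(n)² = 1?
Substituting (0, 1) into the claim:
LHS = sin(0)² + cos(1)² = cos(1)² ≈ 0.2919
RHS = 1

Since LHS ≠ RHS, this pair disproves the claim, and no lexicographically smaller pair (m ≤ n, non-negative integers) does.

For instance (1, 6) is also a counterexample (LHS = sin(1)² + cos(6)² ≈ 1.63, RHS = 1), but it's lexicographically larger.

Answer: (m, n) = (0, 1)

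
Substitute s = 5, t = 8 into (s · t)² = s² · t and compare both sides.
LHS = (5 · 8)² = 1600
RHS = 5² · 8 = 200

LHS ≠ RHS, so the equation does not hold here.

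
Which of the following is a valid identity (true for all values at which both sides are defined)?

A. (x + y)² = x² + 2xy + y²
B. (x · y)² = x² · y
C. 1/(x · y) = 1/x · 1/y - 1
A

A: holds — e.g. at (1, 2), both sides equal 9.
B: fails at (5, 5) — LHS = 625, RHS = 125.
C: fails at (1, 1) — LHS = 1, RHS = 0.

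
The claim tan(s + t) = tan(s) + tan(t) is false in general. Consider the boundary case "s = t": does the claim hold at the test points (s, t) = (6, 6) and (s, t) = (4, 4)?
No, fails at both test points

At (6, 6): LHS = tan(12) ≈ -0.6359 ≠ RHS = 2·tan(6) ≈ -0.582
At (4, 4): LHS = tan(8) ≈ -6.8 ≠ RHS = 2·tan(4) ≈ 2.316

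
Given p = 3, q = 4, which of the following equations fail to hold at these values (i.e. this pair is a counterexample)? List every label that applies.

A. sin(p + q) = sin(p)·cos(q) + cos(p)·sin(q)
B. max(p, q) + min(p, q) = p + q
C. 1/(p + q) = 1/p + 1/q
Evaluating each claim at the given values:
A. LHS = sin(7) ≈ 0.657, RHS = sin(3)·cos(4) + sin(4)·cos(3) ≈ 0.657 → holds here (LHS = RHS)
B. LHS = 7, RHS = 7 → holds here (LHS = RHS)
C. LHS = 1/7, RHS = 7/12 → fails here (LHS ≠ RHS)

Answer: C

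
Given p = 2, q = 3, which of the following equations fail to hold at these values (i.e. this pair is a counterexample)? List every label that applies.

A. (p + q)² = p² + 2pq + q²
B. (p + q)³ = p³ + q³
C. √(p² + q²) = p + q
B, C

Evaluating each claim at the given values:
A. LHS = 25, RHS = 25 → holds here (LHS = RHS)
B. LHS = 125, RHS = 35 → fails here (LHS ≠ RHS)
C. LHS = √(13) ≈ 3.606, RHS = 5 → fails here (LHS ≠ RHS)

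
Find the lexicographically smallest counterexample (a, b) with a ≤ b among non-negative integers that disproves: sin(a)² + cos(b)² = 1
(a, b) = (0, 1)

At (0, 0): both sides equal 1, so it holds there.

Substituting (0, 1) into the claim:
LHS = sin(0)² + cos(1)² = cos(1)² ≈ 0.2919
RHS = 1

Since LHS ≠ RHS, this pair disproves the claim, and no lexicographically smaller pair (a ≤ b, non-negative integers) does.

For instance (2, 3) is also a counterexample (LHS = sin(2)² + cos(3)² ≈ 1.807, RHS = 1), but it's lexicographically larger.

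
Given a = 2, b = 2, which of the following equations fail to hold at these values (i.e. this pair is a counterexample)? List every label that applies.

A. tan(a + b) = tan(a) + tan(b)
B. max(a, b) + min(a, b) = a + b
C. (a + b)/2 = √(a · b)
Evaluating each claim at the given values:
A. LHS = tan(4) ≈ 1.158, RHS = 2·tan(2) ≈ -4.37 → fails here (LHS ≠ RHS)
B. LHS = 4, RHS = 4 → holds here (LHS = RHS)
C. LHS = 2, RHS = 2 → holds here (LHS = RHS)

Answer: A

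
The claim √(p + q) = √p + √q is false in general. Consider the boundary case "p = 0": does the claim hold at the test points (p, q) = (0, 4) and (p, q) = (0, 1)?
At (0, 4): LHS = 2, RHS = 2 → equal
At (0, 1): LHS = 1, RHS = 1 → equal

So the claim does hold at both of these boundary points, even though it is not an identity.

Answer: Yes, holds at both test points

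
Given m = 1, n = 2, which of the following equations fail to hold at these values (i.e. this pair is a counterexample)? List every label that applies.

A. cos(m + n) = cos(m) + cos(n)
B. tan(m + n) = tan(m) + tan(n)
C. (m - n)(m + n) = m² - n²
A, B

Evaluating each claim at the given values:
A. LHS = cos(3) ≈ -0.99, RHS = cos(2) + cos(1) ≈ 0.1242 → fails here (LHS ≠ RHS)
B. LHS = tan(3) ≈ -0.1425, RHS = tan(2) + tan(1) ≈ -0.6276 → fails here (LHS ≠ RHS)
C. LHS = -3, RHS = -3 → holds here (LHS = RHS)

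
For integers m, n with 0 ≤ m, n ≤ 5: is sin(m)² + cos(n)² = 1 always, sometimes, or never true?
It holds at (m, n) = (1, 1) (both sides equal 1), but fails at (m, n) = (5, 4) (LHS = cos(4)² + sin(5)² ≈ 1.347, RHS = 1).

Answer: Sometimes true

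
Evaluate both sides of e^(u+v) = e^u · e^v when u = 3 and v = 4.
LHS = e^(3+4) = e^7 ≈ 1097
RHS = e^3 · e^4 = e^7 ≈ 1097

LHS = RHS: the two sides agree.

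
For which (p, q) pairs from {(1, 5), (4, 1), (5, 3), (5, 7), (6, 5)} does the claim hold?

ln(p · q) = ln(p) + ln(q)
Testing each pair:
(1, 5): LHS = ln(5) ≈ 1.609, RHS = ln(5) ≈ 1.609 → holds
(4, 1): LHS = ln(4) ≈ 1.386, RHS = ln(4) ≈ 1.386 → holds
(5, 3): LHS = ln(15) ≈ 2.708, RHS = ln(3) + ln(5) ≈ 2.708 → holds
(5, 7): LHS = ln(35) ≈ 3.555, RHS = ln(5) + ln(7) ≈ 3.555 → holds
(6, 5): LHS = ln(30) ≈ 3.401, RHS = ln(5) + ln(6) ≈ 3.401 → holds

Every pair satisfies the claim.

Answer: All pairs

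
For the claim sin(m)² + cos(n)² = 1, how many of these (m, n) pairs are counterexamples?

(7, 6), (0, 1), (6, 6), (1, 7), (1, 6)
Testing each pair:
(7, 6): LHS = sin(7)² + cos(6)² ≈ 1.354, RHS = 1 → counterexample
(0, 1): LHS = cos(1)² ≈ 0.2919, RHS = 1 → counterexample
(6, 6): LHS = sin(6)² + cos(6)² = 1, RHS = 1 → satisfies claim
(1, 7): LHS = cos(7)² + sin(1)² ≈ 1.276, RHS = 1 → counterexample
(1, 6): LHS = sin(1)² + cos(6)² ≈ 1.63, RHS = 1 → counterexample

That makes 4 counterexamples.

Answer: 4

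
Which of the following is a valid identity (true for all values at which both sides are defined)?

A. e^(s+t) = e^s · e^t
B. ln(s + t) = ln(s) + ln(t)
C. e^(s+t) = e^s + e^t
A: holds — e.g. at (2, 7), both sides equal e^9 ≈ 8103.
B: fails at (3, 5) — LHS = ln(8) ≈ 2.079, RHS = ln(3) + ln(5) ≈ 2.708.
C: fails at (2, 4) — LHS = e^6 ≈ 403.4, RHS = e^2 + e^4 ≈ 61.99.

Answer: A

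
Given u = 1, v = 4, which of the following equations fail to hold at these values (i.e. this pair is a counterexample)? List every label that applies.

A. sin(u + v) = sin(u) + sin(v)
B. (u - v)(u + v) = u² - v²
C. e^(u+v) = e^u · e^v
A

Evaluating each claim at the given values:
A. LHS = sin(5) ≈ -0.9589, RHS = sin(4) + sin(1) ≈ 0.08467 → fails here (LHS ≠ RHS)
B. LHS = -15, RHS = -15 → holds here (LHS = RHS)
C. LHS = e^5 ≈ 148.4, RHS = e^5 ≈ 148.4 → holds here (LHS = RHS)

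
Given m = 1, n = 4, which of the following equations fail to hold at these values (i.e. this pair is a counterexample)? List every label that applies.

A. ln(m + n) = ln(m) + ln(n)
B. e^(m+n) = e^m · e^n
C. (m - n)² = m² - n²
A, C

Evaluating each claim at the given values:
A. LHS = ln(5) ≈ 1.609, RHS = ln(4) ≈ 1.386 → fails here (LHS ≠ RHS)
B. LHS = e^5 ≈ 148.4, RHS = e^5 ≈ 148.4 → holds here (LHS = RHS)
C. LHS = 9, RHS = -15 → fails here (LHS ≠ RHS)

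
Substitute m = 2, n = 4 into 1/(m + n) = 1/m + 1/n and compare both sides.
LHS = 1/(2 + 4) = 1/6
RHS = 1/2 + 1/4 = 3/4

LHS ≠ RHS, so the equation does not hold here.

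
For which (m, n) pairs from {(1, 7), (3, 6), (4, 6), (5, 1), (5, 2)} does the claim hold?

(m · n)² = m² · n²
All pairs

Testing each pair:
(1, 7): LHS = 49, RHS = 49 → holds
(3, 6): LHS = 324, RHS = 324 → holds
(4, 6): LHS = 576, RHS = 576 → holds
(5, 1): LHS = 25, RHS = 25 → holds
(5, 2): LHS = 100, RHS = 100 → holds

Every pair satisfies the claim.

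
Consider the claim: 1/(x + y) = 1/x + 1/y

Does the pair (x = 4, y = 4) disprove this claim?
Substituting x = 4, y = 4:
LHS = 1/(4 + 4) = 1/8
RHS = 1/4 + 1/4 = 1/2

Since LHS ≠ RHS, this pair disproves the claim.

Answer: Yes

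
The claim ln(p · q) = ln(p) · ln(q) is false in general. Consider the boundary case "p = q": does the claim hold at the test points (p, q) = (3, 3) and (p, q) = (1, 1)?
At (3, 3): LHS = ln(9) ≈ 2.197 ≠ RHS = ln(3)² ≈ 1.207
At (1, 1): LHS = 0, RHS = 0 → equal

Answer: Only at (1, 1)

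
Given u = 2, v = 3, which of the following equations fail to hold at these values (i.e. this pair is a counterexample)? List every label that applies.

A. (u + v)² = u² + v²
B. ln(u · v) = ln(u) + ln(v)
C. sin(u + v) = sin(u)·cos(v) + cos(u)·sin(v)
A

Evaluating each claim at the given values:
A. LHS = 25, RHS = 13 → fails here (LHS ≠ RHS)
B. LHS = ln(6) ≈ 1.792, RHS = ln(2) + ln(3) ≈ 1.792 → holds here (LHS = RHS)
C. LHS = sin(5) ≈ -0.9589, RHS = sin(2)·cos(3) + sin(3)·cos(2) ≈ -0.9589 → holds here (LHS = RHS)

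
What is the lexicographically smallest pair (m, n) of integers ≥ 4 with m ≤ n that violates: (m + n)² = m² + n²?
Substituting (4, 4) into the claim:
LHS = (4 + 4)² = 64
RHS = 4² + 4² = 32

Since LHS ≠ RHS, this pair disproves the claim, and no lexicographically smaller pair (m ≤ n, integers ≥ 4) does.

For instance (4, 11) is also a counterexample (LHS = 225, RHS = 137), but it's lexicographically larger.

Answer: (m, n) = (4, 4)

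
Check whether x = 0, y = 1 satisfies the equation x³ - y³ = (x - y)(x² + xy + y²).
Holds

Substituting x = 0, y = 1:

LHS = 0³ - 1³ = -1
RHS = (0 - 1)(0² + 0·1 + 1²) = -1

LHS = RHS, so the equation holds at this point.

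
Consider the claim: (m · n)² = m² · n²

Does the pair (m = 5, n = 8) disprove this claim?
Substituting m = 5, n = 8:
LHS = (5 · 8)² = 1600
RHS = 5² · 8² = 1600

The sides agree, so this pair does not disprove the claim.

Answer: No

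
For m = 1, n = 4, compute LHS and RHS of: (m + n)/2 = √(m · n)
LHS = (1 + 4)/2 = 5/2
RHS = √(1 · 4) = 2

LHS ≠ RHS, so the equation does not hold here.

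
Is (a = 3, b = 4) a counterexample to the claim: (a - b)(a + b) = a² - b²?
No

Substituting a = 3, b = 4:
LHS = (3 - 4)(3 + 4) = -7
RHS = 3² - 4² = -7

The sides agree, so this pair does not disprove the claim.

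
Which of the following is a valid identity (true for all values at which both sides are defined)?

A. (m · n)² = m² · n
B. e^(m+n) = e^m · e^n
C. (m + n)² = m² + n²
A: fails at (6, 7) — LHS = 1764, RHS = 252.
B: holds — e.g. at (1, 2), both sides equal e^3 ≈ 20.09.
C: fails at (2, 3) — LHS = 25, RHS = 13.

Answer: B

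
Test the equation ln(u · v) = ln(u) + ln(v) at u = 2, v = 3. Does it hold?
Holds

Substituting u = 2, v = 3:

LHS = ln(2 · 3) = ln(6) ≈ 1.792
RHS = ln(2) + ln(3) ≈ 1.792

LHS = RHS, so the equation holds at this point.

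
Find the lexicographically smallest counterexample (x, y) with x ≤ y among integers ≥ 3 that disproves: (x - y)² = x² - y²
At (3, 3): both sides equal 0, so it holds there.

Substituting (3, 4) into the claim:
LHS = (3 - 4)² = 1
RHS = 3² - 4² = -7

Since LHS ≠ RHS, this pair disproves the claim, and no lexicographically smaller pair (x ≤ y, integers ≥ 3) does.

For instance (6, 7) is also a counterexample (LHS = 1, RHS = -13), but it's lexicographically larger.

Answer: (x, y) = (3, 4)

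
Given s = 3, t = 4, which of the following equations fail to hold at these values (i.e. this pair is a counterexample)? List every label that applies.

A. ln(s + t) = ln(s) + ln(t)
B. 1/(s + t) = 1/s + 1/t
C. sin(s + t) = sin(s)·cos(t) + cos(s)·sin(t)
A, B

Evaluating each claim at the given values:
A. LHS = ln(7) ≈ 1.946, RHS = ln(3) + ln(4) ≈ 2.485 → fails here (LHS ≠ RHS)
B. LHS = 1/7, RHS = 7/12 → fails here (LHS ≠ RHS)
C. LHS = sin(7) ≈ 0.657, RHS = sin(3)·cos(4) + sin(4)·cos(3) ≈ 0.657 → holds here (LHS = RHS)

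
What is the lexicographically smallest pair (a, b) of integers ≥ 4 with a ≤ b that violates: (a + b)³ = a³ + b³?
Substituting (4, 4) into the claim:
LHS = (4 + 4)³ = 512
RHS = 4³ + 4³ = 128

Since LHS ≠ RHS, this pair disproves the claim, and no lexicographically smaller pair (a ≤ b, integers ≥ 4) does.

For instance (6, 10) is also a counterexample (LHS = 4096, RHS = 1216), but it's lexicographically larger.

Answer: (a, b) = (4, 4)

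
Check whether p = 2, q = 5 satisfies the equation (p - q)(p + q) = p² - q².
Holds

Substituting p = 2, q = 5:

LHS = (2 - 5)(2 + 5) = -21
RHS = 2² - 5² = -21

LHS = RHS, so the equation holds at this point.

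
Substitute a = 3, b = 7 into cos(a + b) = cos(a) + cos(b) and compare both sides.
LHS = cos(3 + 7) = cos(10) ≈ -0.8391
RHS = cos(3) + cos(7) ≈ -0.2361

LHS ≠ RHS (they differ by about 0.603), so the equation does not hold here.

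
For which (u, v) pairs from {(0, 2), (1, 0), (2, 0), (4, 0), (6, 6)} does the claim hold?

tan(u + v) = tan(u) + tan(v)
(0, 2), (1, 0), (2, 0), (4, 0)

Testing each pair:
(0, 2): LHS = tan(2) ≈ -2.185, RHS = tan(2) ≈ -2.185 → holds
(1, 0): LHS = tan(1) ≈ 1.557, RHS = tan(1) ≈ 1.557 → holds
(2, 0): LHS = tan(2) ≈ -2.185, RHS = tan(2) ≈ -2.185 → holds
(4, 0): LHS = tan(4) ≈ 1.158, RHS = tan(4) ≈ 1.158 → holds
(6, 6): LHS = tan(12) ≈ -0.6359, RHS = 2·tan(6) ≈ -0.582 → fails

4 of 5 pairs satisfy the claim.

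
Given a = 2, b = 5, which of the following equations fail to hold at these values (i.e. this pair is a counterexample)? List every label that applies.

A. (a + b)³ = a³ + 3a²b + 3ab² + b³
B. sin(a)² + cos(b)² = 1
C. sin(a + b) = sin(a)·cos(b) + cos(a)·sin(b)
B

Evaluating each claim at the given values:
A. LHS = 343, RHS = 343 → holds here (LHS = RHS)
B. LHS = cos(5)² + sin(2)² ≈ 0.9073, RHS = 1 → fails here (LHS ≠ RHS)
C. LHS = sin(7) ≈ 0.657, RHS = sin(2)·cos(5) + sin(5)·cos(2) ≈ 0.657 → holds here (LHS = RHS)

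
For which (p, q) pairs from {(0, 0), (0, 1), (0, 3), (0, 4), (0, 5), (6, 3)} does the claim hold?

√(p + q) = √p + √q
Testing each pair:
(0, 0): LHS = 0, RHS = 0 → holds
(0, 1): LHS = 1, RHS = 1 → holds
(0, 3): LHS = √(3) ≈ 1.732, RHS = √(3) ≈ 1.732 → holds
(0, 4): LHS = 2, RHS = 2 → holds
(0, 5): LHS = √(5) ≈ 2.236, RHS = √(5) ≈ 2.236 → holds
(6, 3): LHS = 3, RHS = √(3) + √(6) ≈ 4.182 → fails

5 of 6 pairs satisfy the claim.

Answer: (0, 0), (0, 1), (0, 3), (0, 4), (0, 5)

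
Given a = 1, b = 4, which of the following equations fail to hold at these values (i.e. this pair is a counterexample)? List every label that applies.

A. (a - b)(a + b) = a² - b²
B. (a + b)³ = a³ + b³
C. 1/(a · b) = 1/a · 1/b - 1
B, C

Evaluating each claim at the given values:
A. LHS = -15, RHS = -15 → holds here (LHS = RHS)
B. LHS = 125, RHS = 65 → fails here (LHS ≠ RHS)
C. LHS = 1/4, RHS = -3/4 → fails here (LHS ≠ RHS)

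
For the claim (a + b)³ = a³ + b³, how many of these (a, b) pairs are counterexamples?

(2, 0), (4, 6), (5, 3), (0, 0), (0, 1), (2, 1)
3

Testing each pair:
(2, 0): LHS = 8, RHS = 8 → satisfies claim
(4, 6): LHS = 1000, RHS = 280 → counterexample
(5, 3): LHS = 512, RHS = 152 → counterexample
(0, 0): LHS = 0, RHS = 0 → satisfies claim
(0, 1): LHS = 1, RHS = 1 → satisfies claim
(2, 1): LHS = 27, RHS = 9 → counterexample

That makes 3 counterexamples.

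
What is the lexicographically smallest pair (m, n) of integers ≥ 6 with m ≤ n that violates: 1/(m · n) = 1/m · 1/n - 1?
Substituting (6, 6) into the claim:
LHS = 1/(6 · 6) = 1/36
RHS = 1/6 · 1/6 - 1 = -35/36

Since LHS ≠ RHS, this pair disproves the claim, and no lexicographically smaller pair (m ≤ n, integers ≥ 6) does.

For instance (11, 13) is also a counterexample (LHS = 1/143, RHS = -142/143), but it's lexicographically larger.

Answer: (m, n) = (6, 6)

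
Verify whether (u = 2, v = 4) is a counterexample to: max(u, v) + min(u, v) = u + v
No

Substituting u = 2, v = 4:
LHS = max(2, 4) + min(2, 4) = 6
RHS = 2 + 4 = 6

The sides agree, so this pair does not disprove the claim.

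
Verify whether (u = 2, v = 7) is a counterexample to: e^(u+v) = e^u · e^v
Substituting u = 2, v = 7:
LHS = e^(2+7) = e^9 ≈ 8103
RHS = e^2 · e^7 = e^9 ≈ 8103

The sides agree, so this pair does not disprove the claim.

Answer: No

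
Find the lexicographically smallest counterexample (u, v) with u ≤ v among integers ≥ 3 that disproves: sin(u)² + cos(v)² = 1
At (3, 3): both sides equal 1, so it holds there.

Substituting (3, 4) into the claim:
LHS = sin(3)² + cos(4)² ≈ 0.4472
RHS = 1

Since LHS ≠ RHS, this pair disproves the claim, and no lexicographically smaller pair (u ≤ v, integers ≥ 3) does.

For instance (3, 6) is also a counterexample (LHS = sin(3)² + cos(6)² ≈ 0.9418, RHS = 1), but it's lexicographically larger.

Answer: (u, v) = (3, 4)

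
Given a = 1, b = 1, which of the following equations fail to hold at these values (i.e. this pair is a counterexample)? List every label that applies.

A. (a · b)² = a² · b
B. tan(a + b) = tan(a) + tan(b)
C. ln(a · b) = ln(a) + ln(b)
B

Evaluating each claim at the given values:
A. LHS = 1, RHS = 1 → holds here (LHS = RHS)
B. LHS = tan(2) ≈ -2.185, RHS = 2·tan(1) ≈ 3.115 → fails here (LHS ≠ RHS)
C. LHS = 0, RHS = 0 → holds here (LHS = RHS)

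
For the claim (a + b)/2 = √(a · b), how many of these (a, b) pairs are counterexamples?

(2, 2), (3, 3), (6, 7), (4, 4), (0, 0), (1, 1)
1

Testing each pair:
(2, 2): LHS = 2, RHS = 2 → satisfies claim
(3, 3): LHS = 3, RHS = 3 → satisfies claim
(6, 7): LHS = 13/2, RHS = √(42) ≈ 6.481 → counterexample
(4, 4): LHS = 4, RHS = 4 → satisfies claim
(0, 0): LHS = 0, RHS = 0 → satisfies claim
(1, 1): LHS = 1, RHS = 1 → satisfies claim

That makes 1 counterexample.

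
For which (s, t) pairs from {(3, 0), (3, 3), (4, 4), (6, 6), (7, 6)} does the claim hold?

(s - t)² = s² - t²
Testing each pair:
(3, 0): LHS = 9, RHS = 9 → holds
(3, 3): LHS = 0, RHS = 0 → holds
(4, 4): LHS = 0, RHS = 0 → holds
(6, 6): LHS = 0, RHS = 0 → holds
(7, 6): LHS = 1, RHS = 13 → fails

4 of 5 pairs satisfy the claim.

Answer: (3, 0), (3, 3), (4, 4), (6, 6)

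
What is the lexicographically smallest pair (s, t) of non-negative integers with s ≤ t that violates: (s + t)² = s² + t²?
Substituting (1, 1) into the claim:
LHS = (1 + 1)² = 4
RHS = 1² + 1² = 2

Since LHS ≠ RHS, this pair disproves the claim, and no lexicographically smaller pair (s ≤ t, non-negative integers) does.

For instance (2, 7) is also a counterexample (LHS = 81, RHS = 53), but it's lexicographically larger.

Answer: (s, t) = (1, 1)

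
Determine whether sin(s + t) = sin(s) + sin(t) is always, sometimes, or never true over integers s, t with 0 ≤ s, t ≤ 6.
Sometimes true

It holds at (s, t) = (0, 6) (both sides equal sin(6) ≈ -0.2794), but fails at (s, t) = (1, 6) (LHS = sin(7) ≈ 0.657, RHS = sin(6) + sin(1) ≈ 0.5621).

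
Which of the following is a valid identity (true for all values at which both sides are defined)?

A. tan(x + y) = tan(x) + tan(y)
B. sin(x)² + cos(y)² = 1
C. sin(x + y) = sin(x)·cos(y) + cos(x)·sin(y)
A: fails at (4, 4) — LHS = tan(8) ≈ -6.8, RHS = 2·tan(4) ≈ 2.316.
B: fails at (3, 7) — LHS = sin(3)² + cos(7)² ≈ 0.5883, RHS = 1.
C: holds — e.g. at (3, 4), both sides equal sin(7) ≈ 0.657.

Answer: C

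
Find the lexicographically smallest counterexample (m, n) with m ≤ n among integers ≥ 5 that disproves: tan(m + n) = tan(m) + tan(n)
(m, n) = (5, 5)

Substituting (5, 5) into the claim:
LHS = tan(5 + 5) = tan(10) ≈ 0.6484
RHS = tan(5) + tan(5) = 2·tan(5) ≈ -6.761

Since LHS ≠ RHS, this pair disproves the claim, and no lexicographically smaller pair (m ≤ n, integers ≥ 5) does.

For instance (10, 11) is also a counterexample (LHS = tan(21) ≈ -1.527, RHS = tan(11) + tan(10) ≈ -225.3), but it's lexicographically larger.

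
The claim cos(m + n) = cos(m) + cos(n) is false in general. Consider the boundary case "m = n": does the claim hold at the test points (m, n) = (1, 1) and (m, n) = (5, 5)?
No, fails at both test points

At (1, 1): LHS = cos(2) ≈ -0.4161 ≠ RHS = 2·cos(1) ≈ 1.081
At (5, 5): LHS = cos(10) ≈ -0.8391 ≠ RHS = 2·cos(5) ≈ 0.5673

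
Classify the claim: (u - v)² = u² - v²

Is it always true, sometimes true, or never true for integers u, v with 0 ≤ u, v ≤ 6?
Sometimes true

It holds at (u, v) = (3, 0) (both sides equal 9), but fails at (u, v) = (1, 4) (LHS = 9, RHS = -15).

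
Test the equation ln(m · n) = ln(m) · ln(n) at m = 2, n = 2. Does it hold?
Fails

Substituting m = 2, n = 2:

LHS = ln(2 · 2) = ln(4) ≈ 1.386
RHS = ln(2) · ln(2) = ln(2)² ≈ 0.4805

LHS ≠ RHS, so the equation does not hold at this point.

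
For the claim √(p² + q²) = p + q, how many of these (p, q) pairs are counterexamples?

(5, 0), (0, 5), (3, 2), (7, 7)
Testing each pair:
(5, 0): LHS = 5, RHS = 5 → satisfies claim
(0, 5): LHS = 5, RHS = 5 → satisfies claim
(3, 2): LHS = √(13) ≈ 3.606, RHS = 5 → counterexample
(7, 7): LHS = 7·√(2) ≈ 9.899, RHS = 14 → counterexample

That makes 2 counterexamples.

Answer: 2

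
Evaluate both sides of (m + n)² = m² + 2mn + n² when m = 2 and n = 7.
LHS = (2 + 7)² = 81
RHS = 2² + 2·2·7 + 7² = 81

LHS = RHS: the two sides agree.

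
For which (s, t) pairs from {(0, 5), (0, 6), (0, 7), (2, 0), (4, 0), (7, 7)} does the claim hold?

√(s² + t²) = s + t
Testing each pair:
(0, 5): LHS = 5, RHS = 5 → holds
(0, 6): LHS = 6, RHS = 6 → holds
(0, 7): LHS = 7, RHS = 7 → holds
(2, 0): LHS = 2, RHS = 2 → holds
(4, 0): LHS = 4, RHS = 4 → holds
(7, 7): LHS = 7·√(2) ≈ 9.899, RHS = 14 → fails

5 of 6 pairs satisfy the claim.

Answer: (0, 5), (0, 6), (0, 7), (2, 0), (4, 0)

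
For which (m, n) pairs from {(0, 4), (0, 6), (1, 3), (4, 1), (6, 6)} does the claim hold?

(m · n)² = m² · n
Testing each pair:
(0, 4): LHS = 0, RHS = 0 → holds
(0, 6): LHS = 0, RHS = 0 → holds
(1, 3): LHS = 9, RHS = 3 → fails
(4, 1): LHS = 16, RHS = 16 → holds
(6, 6): LHS = 1296, RHS = 216 → fails

3 of 5 pairs satisfy the claim.

Answer: (0, 4), (0, 6), (4, 1)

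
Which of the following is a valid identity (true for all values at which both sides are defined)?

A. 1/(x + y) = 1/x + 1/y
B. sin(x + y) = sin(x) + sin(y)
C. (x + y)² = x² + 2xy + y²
A: fails at (3, 7) — LHS = 1/10, RHS = 10/21.
B: fails at (4, 5) — LHS = sin(9) ≈ 0.4121, RHS = sin(5) + sin(4) ≈ -1.716.
C: holds — e.g. at (1, 1), both sides equal 4.

Answer: C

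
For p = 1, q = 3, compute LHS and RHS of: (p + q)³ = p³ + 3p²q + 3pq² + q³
LHS = (1 + 3)³ = 64
RHS = 1³ + 3·1²·3 + 3·1·3² + 3³ = 64

LHS = RHS: the two sides agree.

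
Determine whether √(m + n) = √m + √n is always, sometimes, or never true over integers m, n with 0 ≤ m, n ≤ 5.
It holds at (m, n) = (0, 0) (both sides equal 0), but fails at (m, n) = (4, 1) (LHS = √(5) ≈ 2.236, RHS = 3).

Answer: Sometimes true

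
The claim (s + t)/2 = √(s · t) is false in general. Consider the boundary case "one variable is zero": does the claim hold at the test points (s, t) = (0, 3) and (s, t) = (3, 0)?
At (0, 3): LHS = 3/2 ≠ RHS = 0
At (3, 0): LHS = 3/2 ≠ RHS = 0

Answer: No, fails at both test points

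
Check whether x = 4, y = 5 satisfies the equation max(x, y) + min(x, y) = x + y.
Substituting x = 4, y = 5:

LHS = max(4, 5) + min(4, 5) = 9
RHS = 4 + 5 = 9

LHS = RHS, so the equation holds at this point.

Answer: Holds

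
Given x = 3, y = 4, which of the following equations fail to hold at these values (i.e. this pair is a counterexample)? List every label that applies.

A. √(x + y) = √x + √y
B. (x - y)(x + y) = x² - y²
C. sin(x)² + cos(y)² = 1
A, C

Evaluating each claim at the given values:
A. LHS = √(7) ≈ 2.646, RHS = √(3) + 2 ≈ 3.732 → fails here (LHS ≠ RHS)
B. LHS = -7, RHS = -7 → holds here (LHS = RHS)
C. LHS = sin(3)² + cos(4)² ≈ 0.4472, RHS = 1 → fails here (LHS ≠ RHS)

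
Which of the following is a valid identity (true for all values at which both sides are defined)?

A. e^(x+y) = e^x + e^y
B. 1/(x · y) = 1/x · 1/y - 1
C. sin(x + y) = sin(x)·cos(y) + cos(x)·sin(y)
C

A: fails at (3, 3) — LHS = e^6 ≈ 403.4, RHS = 2·e^3 ≈ 40.17.
B: fails at (4, 4) — LHS = 1/16, RHS = -15/16.
C: holds — e.g. at (1, 1), both sides equal sin(2) ≈ 0.9093.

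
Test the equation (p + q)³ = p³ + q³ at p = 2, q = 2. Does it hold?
Substituting p = 2, q = 2:

LHS = (2 + 2)³ = 64
RHS = 2³ + 2³ = 16

LHS ≠ RHS, so the equation does not hold at this point.

Answer: Fails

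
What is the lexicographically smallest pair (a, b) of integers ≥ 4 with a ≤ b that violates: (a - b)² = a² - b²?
(a, b) = (4, 5)

Substituting (4, 5) into the claim:
LHS = (4 - 5)² = 1
RHS = 4² - 5² = -9

Since LHS ≠ RHS, this pair disproves the claim, and no lexicographically smaller pair (a ≤ b, integers ≥ 4) does.

For instance (4, 7) is also a counterexample (LHS = 9, RHS = -33), but it's lexicographically larger.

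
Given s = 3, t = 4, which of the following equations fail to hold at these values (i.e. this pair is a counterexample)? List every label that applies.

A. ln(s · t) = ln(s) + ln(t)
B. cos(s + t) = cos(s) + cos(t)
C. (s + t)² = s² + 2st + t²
Evaluating each claim at the given values:
A. LHS = ln(12) ≈ 2.485, RHS = ln(3) + ln(4) ≈ 2.485 → holds here (LHS = RHS)
B. LHS = cos(7) ≈ 0.7539, RHS = cos(3) + cos(4) ≈ -1.644 → fails here (LHS ≠ RHS)
C. LHS = 49, RHS = 49 → holds here (LHS = RHS)

Answer: B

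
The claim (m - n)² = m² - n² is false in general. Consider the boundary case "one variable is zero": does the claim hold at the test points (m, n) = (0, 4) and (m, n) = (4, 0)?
Only at (4, 0)

At (0, 4): LHS = 16 ≠ RHS = -16
At (4, 0): LHS = 16, RHS = 16 → equal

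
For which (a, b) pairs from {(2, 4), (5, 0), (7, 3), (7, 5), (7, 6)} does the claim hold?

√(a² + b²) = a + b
(5, 0)

Testing each pair:
(2, 4): LHS = 2·√(5) ≈ 4.472, RHS = 6 → fails
(5, 0): LHS = 5, RHS = 5 → holds
(7, 3): LHS = √(58) ≈ 7.616, RHS = 10 → fails
(7, 5): LHS = √(74) ≈ 8.602, RHS = 12 → fails
(7, 6): LHS = √(85) ≈ 9.22, RHS = 13 → fails

1 of 5 pairs satisfies the claim.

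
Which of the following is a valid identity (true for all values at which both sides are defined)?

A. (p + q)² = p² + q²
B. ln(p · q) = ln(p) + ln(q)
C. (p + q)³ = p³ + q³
A: fails at (5, 8) — LHS = 169, RHS = 89.
B: holds — e.g. at (2, 4), both sides equal ln(8) ≈ 2.079.
C: fails at (1, 2) — LHS = 27, RHS = 9.

Answer: B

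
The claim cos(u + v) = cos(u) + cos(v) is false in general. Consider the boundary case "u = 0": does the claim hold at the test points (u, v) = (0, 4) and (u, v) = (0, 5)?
At (0, 4): LHS = cos(4) ≈ -0.6536 ≠ RHS = cos(4) + 1 ≈ 0.3464
At (0, 5): LHS = cos(5) ≈ 0.2837 ≠ RHS = cos(5) + 1 ≈ 1.284

Answer: No, fails at both test points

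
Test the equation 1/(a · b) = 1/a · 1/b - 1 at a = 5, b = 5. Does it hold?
Fails

Substituting a = 5, b = 5:

LHS = 1/(5 · 5) = 1/25
RHS = 1/5 · 1/5 - 1 = -24/25

LHS ≠ RHS, so the equation does not hold at this point.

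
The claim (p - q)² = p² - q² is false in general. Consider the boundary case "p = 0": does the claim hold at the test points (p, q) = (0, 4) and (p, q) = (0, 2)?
No, fails at both test points

At (0, 4): LHS = 16 ≠ RHS = -16
At (0, 2): LHS = 4 ≠ RHS = -4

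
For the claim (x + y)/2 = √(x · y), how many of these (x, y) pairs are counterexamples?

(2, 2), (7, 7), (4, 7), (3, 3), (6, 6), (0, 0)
Testing each pair:
(2, 2): LHS = 2, RHS = 2 → satisfies claim
(7, 7): LHS = 7, RHS = 7 → satisfies claim
(4, 7): LHS = 11/2, RHS = 2·√(7) ≈ 5.292 → counterexample
(3, 3): LHS = 3, RHS = 3 → satisfies claim
(6, 6): LHS = 6, RHS = 6 → satisfies claim
(0, 0): LHS = 0, RHS = 0 → satisfies claim

That makes 1 counterexample.

Answer: 1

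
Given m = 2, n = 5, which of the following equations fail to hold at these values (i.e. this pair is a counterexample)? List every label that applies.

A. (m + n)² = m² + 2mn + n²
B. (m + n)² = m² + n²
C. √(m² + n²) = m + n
B, C

Evaluating each claim at the given values:
A. LHS = 49, RHS = 49 → holds here (LHS = RHS)
B. LHS = 49, RHS = 29 → fails here (LHS ≠ RHS)
C. LHS = √(29) ≈ 5.385, RHS = 7 → fails here (LHS ≠ RHS)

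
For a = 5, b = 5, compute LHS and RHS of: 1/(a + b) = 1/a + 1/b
LHS = 1/(5 + 5) = 1/10
RHS = 1/5 + 1/5 = 2/5

LHS ≠ RHS, so the equation does not hold here.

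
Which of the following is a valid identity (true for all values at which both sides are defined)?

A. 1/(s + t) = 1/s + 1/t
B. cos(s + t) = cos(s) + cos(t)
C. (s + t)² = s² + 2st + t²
C

A: fails at (3, 4) — LHS = 1/7, RHS = 7/12.
B: fails at (3, 5) — LHS = cos(8) ≈ -0.1455, RHS = cos(3) + cos(5) ≈ -0.7063.
C: holds — e.g. at (2, 2), both sides equal 16.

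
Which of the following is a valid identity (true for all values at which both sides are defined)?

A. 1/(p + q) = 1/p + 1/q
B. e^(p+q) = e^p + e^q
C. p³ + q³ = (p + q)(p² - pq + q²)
C

A: fails at (2, 2) — LHS = 1/4, RHS = 1.
B: fails at (4, 5) — LHS = e^9 ≈ 8103, RHS = e^4 + e^5 ≈ 203.
C: holds — e.g. at (6, 7), both sides equal 559.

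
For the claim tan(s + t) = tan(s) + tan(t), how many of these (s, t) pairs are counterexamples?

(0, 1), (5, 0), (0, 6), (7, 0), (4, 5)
Testing each pair:
(0, 1): LHS = tan(1) ≈ 1.557, RHS = tan(1) ≈ 1.557 → satisfies claim
(5, 0): LHS = tan(5) ≈ -3.381, RHS = tan(5) ≈ -3.381 → satisfies claim
(0, 6): LHS = tan(6) ≈ -0.291, RHS = tan(6) ≈ -0.291 → satisfies claim
(7, 0): LHS = tan(7) ≈ 0.8714, RHS = tan(7) ≈ 0.8714 → satisfies claim
(4, 5): LHS = tan(9) ≈ -0.4523, RHS = tan(5) + tan(4) ≈ -2.223 → counterexample

That makes 1 counterexample.

Answer: 1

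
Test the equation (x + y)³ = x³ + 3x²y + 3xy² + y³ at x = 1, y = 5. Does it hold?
Substituting x = 1, y = 5:

LHS = (1 + 5)³ = 216
RHS = 1³ + 3·1²·5 + 3·1·5² + 5³ = 216

LHS = RHS, so the equation holds at this point.

Answer: Holds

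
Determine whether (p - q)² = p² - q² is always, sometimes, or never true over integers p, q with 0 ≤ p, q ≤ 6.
Sometimes true

It holds at (p, q) = (6, 0) (both sides equal 36), but fails at (p, q) = (0, 4) (LHS = 16, RHS = -16).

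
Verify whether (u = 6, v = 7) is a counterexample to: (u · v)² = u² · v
Substituting u = 6, v = 7:
LHS = (6 · 7)² = 1764
RHS = 6² · 7 = 252

Since LHS ≠ RHS, this pair disproves the claim.

Answer: Yes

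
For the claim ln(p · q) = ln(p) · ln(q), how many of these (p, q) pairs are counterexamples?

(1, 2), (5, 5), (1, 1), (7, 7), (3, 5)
Testing each pair:
(1, 2): LHS = ln(2) ≈ 0.6931, RHS = 0 → counterexample
(5, 5): LHS = ln(25) ≈ 3.219, RHS = ln(5)² ≈ 2.59 → counterexample
(1, 1): LHS = 0, RHS = 0 → satisfies claim
(7, 7): LHS = ln(49) ≈ 3.892, RHS = ln(7)² ≈ 3.787 → counterexample
(3, 5): LHS = ln(15) ≈ 2.708, RHS = ln(3)·ln(5) ≈ 1.768 → counterexample

That makes 4 counterexamples.

Answer: 4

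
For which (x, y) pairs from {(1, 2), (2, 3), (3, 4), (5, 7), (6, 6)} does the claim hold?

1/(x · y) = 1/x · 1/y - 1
Testing each pair:
(1, 2): LHS = 1/2, RHS = -1/2 → fails
(2, 3): LHS = 1/6, RHS = -5/6 → fails
(3, 4): LHS = 1/12, RHS = -11/12 → fails
(5, 7): LHS = 1/35, RHS = -34/35 → fails
(6, 6): LHS = 1/36, RHS = -35/36 → fails

No pair satisfies the claim.

Answer: None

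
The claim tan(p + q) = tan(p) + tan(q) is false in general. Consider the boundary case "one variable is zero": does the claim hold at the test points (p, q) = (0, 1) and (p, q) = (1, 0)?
Yes, holds at both test points

At (0, 1): LHS = tan(1) ≈ 1.557, RHS = tan(1) ≈ 1.557 → equal
At (1, 0): LHS = tan(1) ≈ 1.557, RHS = tan(1) ≈ 1.557 → equal

So the claim does hold at both of these boundary points, even though it is not an identity.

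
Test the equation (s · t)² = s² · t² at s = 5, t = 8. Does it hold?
Holds

Substituting s = 5, t = 8:

LHS = (5 · 8)² = 1600
RHS = 5² · 8² = 1600

LHS = RHS, so the equation holds at this point.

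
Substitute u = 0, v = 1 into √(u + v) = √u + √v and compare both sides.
LHS = √(0 + 1) = 1
RHS = √0 + √1 = 1

LHS = RHS: the two sides agree.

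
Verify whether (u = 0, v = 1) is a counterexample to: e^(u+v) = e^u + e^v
Yes

Substituting u = 0, v = 1:
LHS = e^(0+1) = e ≈ 2.718
RHS = e^0 + e^1 = 1 + e ≈ 3.718

Since LHS ≠ RHS, this pair disproves the claim.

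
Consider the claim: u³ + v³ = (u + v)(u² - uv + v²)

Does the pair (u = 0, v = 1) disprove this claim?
No

Substituting u = 0, v = 1:
LHS = 0³ + 1³ = 1
RHS = (0 + 1)(0² - 0·1 + 1²) = 1

The sides agree, so this pair does not disprove the claim.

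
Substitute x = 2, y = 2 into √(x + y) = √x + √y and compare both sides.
LHS = √(2 + 2) = 2
RHS = √2 + √2 = 2·√(2) ≈ 2.828

LHS ≠ RHS (they differ by about 0.8284), so the equation does not hold here.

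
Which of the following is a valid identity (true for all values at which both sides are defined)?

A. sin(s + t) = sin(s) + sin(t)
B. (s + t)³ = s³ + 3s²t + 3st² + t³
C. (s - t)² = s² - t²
B

A: fails at (2, 5) — LHS = sin(7) ≈ 0.657, RHS = sin(5) + sin(2) ≈ -0.04963.
B: holds — e.g. at (1, 2), both sides equal 27.
C: fails at (3, 5) — LHS = 4, RHS = -16.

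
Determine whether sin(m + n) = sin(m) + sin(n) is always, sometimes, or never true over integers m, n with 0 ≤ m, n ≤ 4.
Sometimes true

It holds at (m, n) = (0, 1) (both sides equal sin(1) ≈ 0.8415), but fails at (m, n) = (1, 3) (LHS = sin(4) ≈ -0.7568, RHS = sin(3) + sin(1) ≈ 0.9826).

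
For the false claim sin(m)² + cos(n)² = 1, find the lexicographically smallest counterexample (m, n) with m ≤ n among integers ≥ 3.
(m, n) = (3, 4)

Substituting (3, 4) into the claim:
LHS = sin(3)² + cos(4)² ≈ 0.4472
RHS = 1

Since LHS ≠ RHS, this pair disproves the claim, and no lexicographically smaller pair (m ≤ n, integers ≥ 3) does.

For instance (3, 6) is also a counterexample (LHS = sin(3)² + cos(6)² ≈ 0.9418, RHS = 1), but it's lexicographically larger.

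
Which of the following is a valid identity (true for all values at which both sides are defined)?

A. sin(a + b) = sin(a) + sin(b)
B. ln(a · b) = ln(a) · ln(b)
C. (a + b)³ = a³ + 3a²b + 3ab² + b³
C

A: fails at (1, 3) — LHS = sin(4) ≈ -0.7568, RHS = sin(3) + sin(1) ≈ 0.9826.
B: fails at (3, 5) — LHS = ln(15) ≈ 2.708, RHS = ln(3)·ln(5) ≈ 1.768.
C: holds — e.g. at (1, 4), both sides equal 125.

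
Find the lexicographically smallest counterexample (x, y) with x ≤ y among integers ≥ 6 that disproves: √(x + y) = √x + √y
Substituting (6, 6) into the claim:
LHS = √(6 + 6) = 2·√(3) ≈ 3.464
RHS = √6 + √6 = 2·√(6) ≈ 4.899

Since LHS ≠ RHS, this pair disproves the claim, and no lexicographically smaller pair (x ≤ y, integers ≥ 6) does.

For instance (8, 12) is also a counterexample (LHS = 2·√(5) ≈ 4.472, RHS = 2·√(2) + 2·√(3) ≈ 6.293), but it's lexicographically larger.

Answer: (x, y) = (6, 6)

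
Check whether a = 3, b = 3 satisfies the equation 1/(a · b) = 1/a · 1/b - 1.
Fails

Substituting a = 3, b = 3:

LHS = 1/(3 · 3) = 1/9
RHS = 1/3 · 1/3 - 1 = -8/9

LHS ≠ RHS, so the equation does not hold at this point.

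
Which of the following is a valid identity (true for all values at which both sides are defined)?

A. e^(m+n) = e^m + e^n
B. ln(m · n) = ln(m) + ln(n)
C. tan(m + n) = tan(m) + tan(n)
B

A: fails at (2, 7) — LHS = e^9 ≈ 8103, RHS = e^2 + e^7 ≈ 1104.
B: holds — e.g. at (2, 4), both sides equal ln(8) ≈ 2.079.
C: fails at (1, 2) — LHS = tan(3) ≈ -0.1425, RHS = tan(2) + tan(1) ≈ -0.6276.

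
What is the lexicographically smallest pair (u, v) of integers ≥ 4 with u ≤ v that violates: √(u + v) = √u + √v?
Substituting (4, 4) into the claim:
LHS = √(4 + 4) = 2·√(2) ≈ 2.828
RHS = √4 + √4 = 4

Since LHS ≠ RHS, this pair disproves the claim, and no lexicographically smaller pair (u ≤ v, integers ≥ 4) does.

For instance (5, 6) is also a counterexample (LHS = √(11) ≈ 3.317, RHS = √(5) + √(6) ≈ 4.686), but it's lexicographically larger.

Answer: (u, v) = (4, 4)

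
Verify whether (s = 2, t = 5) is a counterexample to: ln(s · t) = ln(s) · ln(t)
Substituting s = 2, t = 5:
LHS = ln(2 · 5) = ln(10) ≈ 2.303
RHS = ln(2) · ln(5) ≈ 1.116

Since LHS ≠ RHS, this pair disproves the claim.

Answer: Yes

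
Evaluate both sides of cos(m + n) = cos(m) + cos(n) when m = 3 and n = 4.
LHS = cos(3 + 4) = cos(7) ≈ 0.7539
RHS = cos(3) + cos(4) ≈ -1.644

LHS ≠ RHS (they differ by about 2.398), so the equation does not hold here.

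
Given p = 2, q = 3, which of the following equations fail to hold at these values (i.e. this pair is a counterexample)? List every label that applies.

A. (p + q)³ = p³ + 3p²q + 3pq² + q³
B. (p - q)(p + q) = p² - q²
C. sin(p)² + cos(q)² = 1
Evaluating each claim at the given values:
A. LHS = 125, RHS = 125 → holds here (LHS = RHS)
B. LHS = -5, RHS = -5 → holds here (LHS = RHS)
C. LHS = sin(2)² + cos(3)² ≈ 1.807, RHS = 1 → fails here (LHS ≠ RHS)

Answer: C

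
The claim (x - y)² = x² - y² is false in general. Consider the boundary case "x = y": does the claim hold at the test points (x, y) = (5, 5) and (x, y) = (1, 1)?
At (5, 5): LHS = 0, RHS = 0 → equal
At (1, 1): LHS = 0, RHS = 0 → equal

So the claim does hold at both of these boundary points, even though it is not an identity.

Answer: Yes, holds at both test points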